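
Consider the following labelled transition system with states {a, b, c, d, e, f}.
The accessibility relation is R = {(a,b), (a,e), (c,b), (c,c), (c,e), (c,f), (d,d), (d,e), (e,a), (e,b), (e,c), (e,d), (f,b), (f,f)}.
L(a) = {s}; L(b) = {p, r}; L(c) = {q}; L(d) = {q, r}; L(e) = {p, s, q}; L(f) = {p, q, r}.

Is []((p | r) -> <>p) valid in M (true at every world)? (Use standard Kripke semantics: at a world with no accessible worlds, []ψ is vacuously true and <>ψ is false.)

No

Recall that []ψ holds at a world iff ψ holds at every accessible world, and <>ψ holds iff ψ holds at some accessible world.
Let φ = []((p | r) -> <>p). Evaluate φ at each world:
  a (successors {b, e}): φ is false.
  b (successors ∅): φ is true.
  c (successors {b, c, e, f}): φ is false.
  d (successors {d, e}): φ is true.
  e (successors {a, b, c, d}): φ is false.
  f (successors {b, f}): φ is false.
Detail at a (counterexample):
  At a: []((p | r) -> <>p) requires (p | r) -> <>p at every successor {b, e}.
    (p | r) -> <>p fails at b, so []((p | r) -> <>p) is false at a.
      At b: p | r is true, <>p is false, so (p | r) -> <>p is false.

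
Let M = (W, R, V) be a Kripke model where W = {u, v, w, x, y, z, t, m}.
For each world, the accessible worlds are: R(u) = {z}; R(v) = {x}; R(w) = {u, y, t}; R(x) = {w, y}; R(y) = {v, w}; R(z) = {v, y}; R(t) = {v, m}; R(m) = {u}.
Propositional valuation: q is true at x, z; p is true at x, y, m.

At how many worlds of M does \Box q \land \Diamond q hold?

2

Let φ = \Box q \land \Diamond q. Evaluate φ at each world:
  u (successors {z}): φ is true.
  v (successors {x}): φ is true.
  w (successors {u, y, t}): φ is false.
  x (successors {w, y}): φ is false.
  y (successors {v, w}): φ is false.
  z (successors {v, y}): φ is false.
  t (successors {v, m}): φ is false.
  m (successors {u}): φ is false.
For instance, at m:
  At m: \Box q is false, \Diamond q is false, so \Box q \land \Diamond q is false.
    At m: \Box q requires q at every successor {u}.
      q fails at u, so \Box q is false at m.
    At m: \Diamond q requires q at some successor in {u}.
      At u: q is false.
    So \Diamond q is false at m.
Satisfying worlds: {u, v}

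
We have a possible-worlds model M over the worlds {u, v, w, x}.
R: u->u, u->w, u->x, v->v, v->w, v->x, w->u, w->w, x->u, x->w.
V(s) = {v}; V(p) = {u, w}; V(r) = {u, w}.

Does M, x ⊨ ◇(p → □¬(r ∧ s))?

Yes

At x: ◇(p → □¬(r ∧ s)) requires p → □¬(r ∧ s) at some successor in {u, w}.
  p → □¬(r ∧ s) holds at u, so ◇(p → □¬(r ∧ s)) is true at x.
    At u: p is true, □¬(r ∧ s) is true, so p → □¬(r ∧ s) is true.
      At u: □¬(r ∧ s) requires ¬(r ∧ s) at every successor {u, w, x}.
        At u: ¬(r ∧ s) is true.
        At w: ¬(r ∧ s) is true.
        At x: ¬(r ∧ s) is true.
      So □¬(r ∧ s) is true at u.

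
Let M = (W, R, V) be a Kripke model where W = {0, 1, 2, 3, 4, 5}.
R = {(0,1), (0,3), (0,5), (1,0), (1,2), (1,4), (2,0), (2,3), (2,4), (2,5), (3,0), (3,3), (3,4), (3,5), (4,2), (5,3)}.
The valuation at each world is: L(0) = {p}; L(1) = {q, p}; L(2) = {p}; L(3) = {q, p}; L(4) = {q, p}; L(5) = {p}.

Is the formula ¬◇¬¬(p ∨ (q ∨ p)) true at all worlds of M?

No

Let φ = ¬◇¬¬(p ∨ (q ∨ p)). Evaluate φ at each world:
  0 (successors {1, 3, 5}): φ is false.
  1 (successors {0, 2, 4}): φ is false.
  2 (successors {0, 3, 4, 5}): φ is false.
  3 (successors {0, 3, 4, 5}): φ is false.
  4 (successors {2}): φ is false.
  5 (successors {3}): φ is false.
Detail at 0 (counterexample):
  At 0: ◇¬¬(p ∨ (q ∨ p)) is true, so ¬◇¬¬(p ∨ (q ∨ p)) is false.
    At 0: ◇¬¬(p ∨ (q ∨ p)) requires ¬¬(p ∨ (q ∨ p)) at some successor in {1, 3, 5}.
      ¬¬(p ∨ (q ∨ p)) holds at 1, so ◇¬¬(p ∨ (q ∨ p)) is true at 0.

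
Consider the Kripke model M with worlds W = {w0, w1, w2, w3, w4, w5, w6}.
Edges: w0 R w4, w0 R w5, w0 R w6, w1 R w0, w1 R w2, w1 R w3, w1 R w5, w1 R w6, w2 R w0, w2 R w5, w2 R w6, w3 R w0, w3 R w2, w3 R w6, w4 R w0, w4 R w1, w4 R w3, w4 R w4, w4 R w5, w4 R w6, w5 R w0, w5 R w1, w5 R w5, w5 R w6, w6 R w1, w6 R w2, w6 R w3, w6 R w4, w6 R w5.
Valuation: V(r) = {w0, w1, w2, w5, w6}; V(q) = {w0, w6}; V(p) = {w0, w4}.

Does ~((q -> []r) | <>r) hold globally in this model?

Let φ = ~((q -> []r) | <>r). Evaluate φ at each world:
  w0 (successors {w4, w5, w6}): φ is false.
  w1 (successors {w0, w2, w3, w5, w6}): φ is false.
  w2 (successors {w0, w5, w6}): φ is false.
  w3 (successors {w0, w2, w6}): φ is false.
  w4 (successors {w0, w1, w3, w4, w5, w6}): φ is false.
  w5 (successors {w0, w1, w5, w6}): φ is false.
  w6 (successors {w1, w2, w3, w4, w5}): φ is false.
Detail at w0 (counterexample):
  At w0: (q -> []r) | <>r is true, so ~((q -> []r) | <>r) is false.
    At w0: q -> []r is false, <>r is true, so (q -> []r) | <>r is true.
      At w0: q is true, []r is false, so q -> []r is false.
      At w0: <>r requires r at some successor in {w4, w5, w6}.
        r holds at w5, so <>r is true at w0.

No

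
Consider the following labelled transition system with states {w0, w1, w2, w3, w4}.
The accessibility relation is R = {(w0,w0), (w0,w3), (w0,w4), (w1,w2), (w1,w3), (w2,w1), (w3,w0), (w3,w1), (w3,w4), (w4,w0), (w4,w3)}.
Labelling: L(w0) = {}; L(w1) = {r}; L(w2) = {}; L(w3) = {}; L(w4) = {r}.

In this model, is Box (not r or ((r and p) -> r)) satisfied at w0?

Yes

At w0: Box (not r or ((r and p) -> r)) requires not r or ((r and p) -> r) at every successor {w0, w3, w4}.
  At w0: not r or ((r and p) -> r) is true.
  At w3: not r or ((r and p) -> r) is true.
  At w4: not r or ((r and p) -> r) is true.
So Box (not r or ((r and p) -> r)) is true at w0.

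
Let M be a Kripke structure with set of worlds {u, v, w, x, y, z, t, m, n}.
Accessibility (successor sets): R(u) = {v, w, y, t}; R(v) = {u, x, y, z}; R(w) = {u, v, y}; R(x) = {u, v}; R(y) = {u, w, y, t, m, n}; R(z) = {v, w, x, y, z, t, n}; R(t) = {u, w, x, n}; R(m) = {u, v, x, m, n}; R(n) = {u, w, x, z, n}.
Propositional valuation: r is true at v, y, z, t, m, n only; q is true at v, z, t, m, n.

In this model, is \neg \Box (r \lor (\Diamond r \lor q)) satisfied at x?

No

Recall that \Box ψ holds at a world iff ψ holds at every accessible world, and \Diamond ψ holds iff ψ holds at some accessible world.
At x: \Box (r \lor (\Diamond r \lor q)) is true, so \neg \Box (r \lor (\Diamond r \lor q)) is false.
  At x: \Box (r \lor (\Diamond r \lor q)) requires r \lor (\Diamond r \lor q) at every successor {u, v}.
      At u: r is false, \Diamond r \lor q is true, so r \lor (\Diamond r \lor q) is true.
      At v: r is true, \Diamond r \lor q is true, so r \lor (\Diamond r \lor q) is true.
  So \Box (r \lor (\Diamond r \lor q)) is true at x.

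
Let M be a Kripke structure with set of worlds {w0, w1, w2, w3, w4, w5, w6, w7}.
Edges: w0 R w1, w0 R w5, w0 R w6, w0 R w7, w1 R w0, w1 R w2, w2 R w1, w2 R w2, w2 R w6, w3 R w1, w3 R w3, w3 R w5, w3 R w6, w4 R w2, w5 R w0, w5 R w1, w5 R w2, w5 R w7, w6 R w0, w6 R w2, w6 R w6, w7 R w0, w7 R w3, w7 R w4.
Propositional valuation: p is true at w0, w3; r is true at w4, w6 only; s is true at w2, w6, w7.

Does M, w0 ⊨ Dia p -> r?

Yes

Recall that Dia ψ holds at a world iff ψ holds at some accessible world.
At w0: Dia p is false, r is false, so Dia p -> r is true.
  At w0: Dia p requires p at some successor in {w1, w5, w6, w7}.
    At w1: p is false.
    At w5: p is false.
    At w6: p is false.
    At w7: p is false.
  So Dia p is false at w0.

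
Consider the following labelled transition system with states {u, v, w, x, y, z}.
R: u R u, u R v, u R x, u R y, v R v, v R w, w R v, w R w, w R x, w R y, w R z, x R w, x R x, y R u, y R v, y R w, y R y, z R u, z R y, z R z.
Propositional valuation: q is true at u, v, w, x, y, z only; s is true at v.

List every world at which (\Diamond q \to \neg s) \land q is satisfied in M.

Let φ = (\Diamond q \to \neg s) \land q. Evaluate φ at each world:
  u (successors {u, v, x, y}): φ is true.
  v (successors {v, w}): φ is false.
  w (successors {v, w, x, y, z}): φ is true.
  x (successors {w, x}): φ is true.
  y (successors {u, v, w, y}): φ is true.
  z (successors {u, y, z}): φ is true.
For instance, at w:
  At w: \Diamond q \to \neg s is true, q is true, so (\Diamond q \to \neg s) \land q is true.
    At w: \Diamond q is true, \neg s is true, so \Diamond q \to \neg s is true.
      At w: \Diamond q requires q at some successor in {v, w, x, y, z}.
        q holds at v, so \Diamond q is true at w.
Satisfying worlds: {u, w, x, y, z}

u, w, x, y, z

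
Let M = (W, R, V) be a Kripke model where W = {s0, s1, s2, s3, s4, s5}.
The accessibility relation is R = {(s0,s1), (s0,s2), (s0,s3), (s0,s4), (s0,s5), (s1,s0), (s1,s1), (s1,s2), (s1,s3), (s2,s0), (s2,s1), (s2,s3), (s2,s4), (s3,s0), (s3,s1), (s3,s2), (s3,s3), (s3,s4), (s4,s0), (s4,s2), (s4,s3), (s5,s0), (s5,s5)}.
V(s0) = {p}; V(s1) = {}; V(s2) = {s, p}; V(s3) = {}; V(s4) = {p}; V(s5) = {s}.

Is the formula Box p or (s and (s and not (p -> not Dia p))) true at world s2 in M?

Yes

Recall that Box ψ holds at a world iff ψ holds at every accessible world, and Dia ψ holds iff ψ holds at some accessible world.
At s2: Box p is false, s and (s and not (p -> not Dia p)) is true, so Box p or (s and (s and not (p -> not Dia p))) is true.
  At s2: Box p requires p at every successor {s0, s1, s3, s4}.
    p fails at s1, so Box p is false at s2.
  At s2: s is true, s and not (p -> not Dia p) is true, so s and (s and not (p -> not Dia p)) is true.
    At s2: s is true, not (p -> not Dia p) is true, so s and not (p -> not Dia p) is true.
      At s2: p -> not Dia p is false, so not (p -> not Dia p) is true.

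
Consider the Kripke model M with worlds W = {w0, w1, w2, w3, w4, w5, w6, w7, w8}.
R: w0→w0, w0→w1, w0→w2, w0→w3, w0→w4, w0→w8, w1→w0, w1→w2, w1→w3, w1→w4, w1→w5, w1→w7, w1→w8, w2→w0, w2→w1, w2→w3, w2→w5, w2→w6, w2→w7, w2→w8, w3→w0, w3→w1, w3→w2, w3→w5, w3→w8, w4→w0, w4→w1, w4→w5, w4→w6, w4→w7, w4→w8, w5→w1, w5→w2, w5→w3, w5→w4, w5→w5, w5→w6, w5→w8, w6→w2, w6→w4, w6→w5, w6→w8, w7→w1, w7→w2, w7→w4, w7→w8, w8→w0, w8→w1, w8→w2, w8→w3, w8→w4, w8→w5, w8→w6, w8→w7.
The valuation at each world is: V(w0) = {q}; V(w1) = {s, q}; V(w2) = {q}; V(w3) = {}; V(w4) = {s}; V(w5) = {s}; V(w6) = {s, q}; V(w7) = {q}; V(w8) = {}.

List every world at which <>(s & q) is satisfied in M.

Let φ = <>(s & q). Evaluate φ at each world:
  w0 (successors {w0, w1, w2, w3, w4, w8}): φ is true.
  w1 (successors {w0, w2, w3, w4, w5, w7, w8}): φ is false.
  w2 (successors {w0, w1, w3, w5, w6, w7, w8}): φ is true.
  w3 (successors {w0, w1, w2, w5, w8}): φ is true.
  w4 (successors {w0, w1, w5, w6, w7, w8}): φ is true.
  w5 (successors {w1, w2, w3, w4, w5, w6, w8}): φ is true.
  w6 (successors {w2, w4, w5, w8}): φ is false.
  w7 (successors {w1, w2, w4, w8}): φ is true.
  w8 (successors {w0, w1, w2, w3, w4, w5, w6, w7}): φ is true.
For instance, at w6:
  At w6: <>(s & q) requires s & q at some successor in {w2, w4, w5, w8}.
    At w2: s & q is false.
    At w4: s & q is false.
    At w5: s & q is false.
    At w8: s & q is false.
  So <>(s & q) is false at w6.
Satisfying worlds: {w0, w2, w3, w4, w5, w7, w8}

w0, w2, w3, w4, w5, w7, w8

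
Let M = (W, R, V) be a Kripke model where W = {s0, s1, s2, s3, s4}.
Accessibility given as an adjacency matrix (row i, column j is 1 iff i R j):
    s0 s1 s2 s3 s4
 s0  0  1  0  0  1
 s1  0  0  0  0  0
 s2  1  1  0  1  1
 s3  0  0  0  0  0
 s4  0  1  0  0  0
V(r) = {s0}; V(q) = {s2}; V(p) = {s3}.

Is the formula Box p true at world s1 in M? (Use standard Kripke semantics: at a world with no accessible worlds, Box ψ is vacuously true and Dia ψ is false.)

Recall that Box ψ holds at a world iff ψ holds at every accessible world, and Dia ψ holds iff ψ holds at some accessible world.
At s1: no accessible worlds, so Box p holds vacuously.

Yes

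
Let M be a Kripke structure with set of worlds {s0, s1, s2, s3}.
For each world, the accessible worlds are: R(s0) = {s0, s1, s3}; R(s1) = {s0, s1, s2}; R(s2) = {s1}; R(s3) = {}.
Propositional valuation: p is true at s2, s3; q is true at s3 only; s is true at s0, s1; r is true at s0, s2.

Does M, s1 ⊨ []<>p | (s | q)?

Recall that []ψ holds at a world iff ψ holds at every accessible world, and <>ψ holds iff ψ holds at some accessible world.
At s1: []<>p is false, s | q is true, so []<>p | (s | q) is true.
  At s1: []<>p requires <>p at every successor {s0, s1, s2}.
    <>p fails at s2, so []<>p is false at s1.
      At s2: <>p requires p at some successor in {s1}.
        At s1: p is false.
      So <>p is false at s2.

Yes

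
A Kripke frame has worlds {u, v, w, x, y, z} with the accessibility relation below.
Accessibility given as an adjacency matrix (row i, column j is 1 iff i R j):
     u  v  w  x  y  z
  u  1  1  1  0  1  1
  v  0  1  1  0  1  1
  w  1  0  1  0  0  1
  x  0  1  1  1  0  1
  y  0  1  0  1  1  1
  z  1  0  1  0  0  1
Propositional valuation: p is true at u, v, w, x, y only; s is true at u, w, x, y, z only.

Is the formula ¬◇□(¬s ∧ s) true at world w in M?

Yes

Recall that □ψ holds at a world iff ψ holds at every accessible world, and ◇ψ holds iff ψ holds at some accessible world.
At w: ◇□(¬s ∧ s) is false, so ¬◇□(¬s ∧ s) is true.
  At w: ◇□(¬s ∧ s) requires □(¬s ∧ s) at some successor in {u, w, z}.
    At u: □(¬s ∧ s) is false.
    At w: □(¬s ∧ s) is false.
    At z: □(¬s ∧ s) is false.
  So ◇□(¬s ∧ s) is false at w.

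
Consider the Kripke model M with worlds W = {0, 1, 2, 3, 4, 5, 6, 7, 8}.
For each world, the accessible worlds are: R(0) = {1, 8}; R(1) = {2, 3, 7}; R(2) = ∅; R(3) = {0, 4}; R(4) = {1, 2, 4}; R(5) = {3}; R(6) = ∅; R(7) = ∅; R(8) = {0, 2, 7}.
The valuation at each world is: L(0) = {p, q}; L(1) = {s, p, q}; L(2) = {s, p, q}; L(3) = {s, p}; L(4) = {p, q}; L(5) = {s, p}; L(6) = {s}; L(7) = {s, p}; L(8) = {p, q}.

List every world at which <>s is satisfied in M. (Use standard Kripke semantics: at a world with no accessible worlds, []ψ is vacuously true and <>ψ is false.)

0, 1, 4, 5, 8

Recall that <>ψ holds at a world iff ψ holds at some accessible world.
Let φ = <>s. Evaluate φ at each world:
  0 (successors {1, 8}): φ is true.
  1 (successors {2, 3, 7}): φ is true.
  2 (successors ∅): φ is false.
  3 (successors {0, 4}): φ is false.
  4 (successors {1, 2, 4}): φ is true.
  5 (successors {3}): φ is true.
  6 (successors ∅): φ is false.
  7 (successors ∅): φ is false.
  8 (successors {0, 2, 7}): φ is true.
For instance, at 0:
  At 0: <>s requires s at some successor in {1, 8}.
    s holds at 1, so <>s is true at 0.
Satisfying worlds: {0, 1, 4, 5, 8}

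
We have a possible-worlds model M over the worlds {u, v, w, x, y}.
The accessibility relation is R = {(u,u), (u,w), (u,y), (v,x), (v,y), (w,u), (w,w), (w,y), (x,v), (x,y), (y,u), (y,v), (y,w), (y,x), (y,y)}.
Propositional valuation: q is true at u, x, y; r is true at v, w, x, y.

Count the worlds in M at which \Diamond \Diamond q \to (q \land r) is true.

2

Let φ = \Diamond \Diamond q \to (q \land r). Evaluate φ at each world:
  u (successors {u, w, y}): φ is false.
  v (successors {x, y}): φ is false.
  w (successors {u, w, y}): φ is false.
  x (successors {v, y}): φ is true.
  y (successors {u, v, w, x, y}): φ is true.
For instance, at y:
  At y: \Diamond \Diamond q is true, q \land r is true, so \Diamond \Diamond q \to (q \land r) is true.
    At y: \Diamond \Diamond q requires \Diamond q at some successor in {u, v, w, x, y}.
      \Diamond q holds at u, so \Diamond \Diamond q is true at y.
Satisfying worlds: {x, y}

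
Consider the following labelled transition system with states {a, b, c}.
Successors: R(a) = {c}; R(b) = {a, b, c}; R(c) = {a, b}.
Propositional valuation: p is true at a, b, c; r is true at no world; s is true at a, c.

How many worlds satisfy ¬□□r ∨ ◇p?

3

Recall that □ψ holds at a world iff ψ holds at every accessible world, and ◇ψ holds iff ψ holds at some accessible world.
Let φ = ¬□□r ∨ ◇p. Evaluate φ at each world:
  a (successors {c}): φ is true.
  b (successors {a, b, c}): φ is true.
  c (successors {a, b}): φ is true.
For instance, at c:
  At c: ¬□□r is true, ◇p is true, so ¬□□r ∨ ◇p is true.
    At c: □□r is false, so ¬□□r is true.
      At c: □□r requires □r at every successor {a, b}.
        □r fails at a, so □□r is false at c.
    At c: ◇p requires p at some successor in {a, b}.
      p holds at a, so ◇p is true at c.
Satisfying worlds: {a, b, c}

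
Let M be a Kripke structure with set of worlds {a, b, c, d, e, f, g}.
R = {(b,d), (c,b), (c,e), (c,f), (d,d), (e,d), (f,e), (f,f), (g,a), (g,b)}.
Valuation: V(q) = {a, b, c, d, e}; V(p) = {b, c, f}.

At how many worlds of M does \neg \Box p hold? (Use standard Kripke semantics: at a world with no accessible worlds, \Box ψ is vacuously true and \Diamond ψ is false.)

6

Let φ = \neg \Box p. Evaluate φ at each world:
  a (successors ∅): φ is false.
  b (successors {d}): φ is true.
  c (successors {b, e, f}): φ is true.
  d (successors {d}): φ is true.
  e (successors {d}): φ is true.
  f (successors {e, f}): φ is true.
  g (successors {a, b}): φ is true.
For instance, at e:
  At e: \Box p is false, so \neg \Box p is true.
    At e: \Box p requires p at every successor {d}.
      p fails at d, so \Box p is false at e.
Satisfying worlds: {b, c, d, e, f, g}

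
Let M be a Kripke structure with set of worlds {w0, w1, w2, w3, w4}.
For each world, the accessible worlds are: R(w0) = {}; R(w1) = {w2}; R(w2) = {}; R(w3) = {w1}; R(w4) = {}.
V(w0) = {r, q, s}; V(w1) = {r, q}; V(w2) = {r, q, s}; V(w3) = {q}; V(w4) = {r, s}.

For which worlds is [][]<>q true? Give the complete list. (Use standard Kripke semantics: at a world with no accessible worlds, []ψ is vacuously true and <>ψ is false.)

w0, w1, w2, w4

Let φ = [][]<>q. Evaluate φ at each world:
  w0 (successors ∅): φ is true.
  w1 (successors {w2}): φ is true.
  w2 (successors ∅): φ is true.
  w3 (successors {w1}): φ is false.
  w4 (successors ∅): φ is true.
For instance, at w3:
  At w3: [][]<>q requires []<>q at every successor {w1}.
    []<>q fails at w1, so [][]<>q is false at w3.
      At w1: []<>q requires <>q at every successor {w2}.
        <>q fails at w2, so []<>q is false at w1.
Satisfying worlds: {w0, w1, w2, w4}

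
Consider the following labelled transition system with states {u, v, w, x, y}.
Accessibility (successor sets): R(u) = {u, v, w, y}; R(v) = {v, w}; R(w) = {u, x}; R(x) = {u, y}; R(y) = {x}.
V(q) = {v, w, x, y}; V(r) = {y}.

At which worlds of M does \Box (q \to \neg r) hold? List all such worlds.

v, w, y

Recall that \Box ψ holds at a world iff ψ holds at every accessible world, and \Diamond ψ holds iff ψ holds at some accessible world.
Let φ = \Box (q \to \neg r). Evaluate φ at each world:
  u (successors {u, v, w, y}): φ is false.
  v (successors {v, w}): φ is true.
  w (successors {u, x}): φ is true.
  x (successors {u, y}): φ is false.
  y (successors {x}): φ is true.
For instance, at v:
  At v: \Box (q \to \neg r) requires q \to \neg r at every successor {v, w}.
    At v: q \to \neg r is true.
    At w: q \to \neg r is true.
  So \Box (q \to \neg r) is true at v.
Satisfying worlds: {v, w, y}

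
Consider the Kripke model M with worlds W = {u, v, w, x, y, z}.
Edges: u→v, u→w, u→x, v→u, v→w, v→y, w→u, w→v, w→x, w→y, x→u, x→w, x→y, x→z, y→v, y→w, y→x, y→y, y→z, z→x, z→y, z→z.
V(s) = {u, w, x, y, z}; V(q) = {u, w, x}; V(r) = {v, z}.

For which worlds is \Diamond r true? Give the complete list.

Let φ = \Diamond r. Evaluate φ at each world:
  u (successors {v, w, x}): φ is true.
  v (successors {u, w, y}): φ is false.
  w (successors {u, v, x, y}): φ is true.
  x (successors {u, w, y, z}): φ is true.
  y (successors {v, w, x, y, z}): φ is true.
  z (successors {x, y, z}): φ is true.
For instance, at x:
  At x: \Diamond r requires r at some successor in {u, w, y, z}.
    r holds at z, so \Diamond r is true at x.
Satisfying worlds: {u, w, x, y, z}

u, w, x, y, z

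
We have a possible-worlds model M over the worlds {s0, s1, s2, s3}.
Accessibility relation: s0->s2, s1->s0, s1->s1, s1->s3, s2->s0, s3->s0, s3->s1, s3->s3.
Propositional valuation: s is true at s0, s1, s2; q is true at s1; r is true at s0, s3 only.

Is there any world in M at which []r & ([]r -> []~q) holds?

Yes

Recall that []ψ holds at a world iff ψ holds at every accessible world, and <>ψ holds iff ψ holds at some accessible world.
Let φ = []r & ([]r -> []~q). Evaluate φ at each world:
  s0 (successors {s2}): φ is false.
  s1 (successors {s0, s1, s3}): φ is false.
  s2 (successors {s0}): φ is true.
  s3 (successors {s0, s1, s3}): φ is false.
Detail at s2 (witness):
  At s2: []r is true, []r -> []~q is true, so []r & ([]r -> []~q) is true.
    At s2: []r requires r at every successor {s0}.
      At s0: r is true.
    So []r is true at s2.
    At s2: []r is true, []~q is true, so []r -> []~q is true.
      At s2: []r requires r at every successor {s0}.
        At s0: r is true.
      So []r is true at s2.
      At s2: []~q requires ~q at every successor {s0}.
        At s0: ~q is true.
      So []~q is true at s2.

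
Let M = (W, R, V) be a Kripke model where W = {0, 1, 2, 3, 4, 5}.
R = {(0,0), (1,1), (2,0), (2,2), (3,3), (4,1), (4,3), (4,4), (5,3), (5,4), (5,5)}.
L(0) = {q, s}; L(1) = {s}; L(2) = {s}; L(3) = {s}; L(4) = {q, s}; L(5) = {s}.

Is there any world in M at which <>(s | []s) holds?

Let φ = <>(s | []s). Evaluate φ at each world:
  0 (successors {0}): φ is true.
  1 (successors {1}): φ is true.
  2 (successors {0, 2}): φ is true.
  3 (successors {3}): φ is true.
  4 (successors {1, 3, 4}): φ is true.
  5 (successors {3, 4, 5}): φ is true.
Detail at 0 (witness):
  At 0: <>(s | []s) requires s | []s at some successor in {0}.
    s | []s holds at 0, so <>(s | []s) is true at 0.
      At 0: s is true, []s is true, so s | []s is true.

Yes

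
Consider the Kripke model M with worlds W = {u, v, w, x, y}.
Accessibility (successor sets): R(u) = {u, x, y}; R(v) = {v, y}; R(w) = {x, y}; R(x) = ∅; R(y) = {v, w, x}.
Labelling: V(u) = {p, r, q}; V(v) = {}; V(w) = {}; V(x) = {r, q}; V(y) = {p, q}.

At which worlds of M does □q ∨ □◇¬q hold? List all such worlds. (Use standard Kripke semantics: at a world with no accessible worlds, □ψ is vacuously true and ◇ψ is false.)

u, v, w, x

Let φ = □q ∨ □◇¬q. Evaluate φ at each world:
  u (successors {u, x, y}): φ is true.
  v (successors {v, y}): φ is true.
  w (successors {x, y}): φ is true.
  x (successors ∅): φ is true.
  y (successors {v, w, x}): φ is false.
For instance, at v:
  At v: □q is false, □◇¬q is true, so □q ∨ □◇¬q is true.
    At v: □q requires q at every successor {v, y}.
      q fails at v, so □q is false at v.
    At v: □◇¬q requires ◇¬q at every successor {v, y}.
      At v: ◇¬q is true.
      At y: ◇¬q is true.
    So □◇¬q is true at v.
Satisfying worlds: {u, v, w, x}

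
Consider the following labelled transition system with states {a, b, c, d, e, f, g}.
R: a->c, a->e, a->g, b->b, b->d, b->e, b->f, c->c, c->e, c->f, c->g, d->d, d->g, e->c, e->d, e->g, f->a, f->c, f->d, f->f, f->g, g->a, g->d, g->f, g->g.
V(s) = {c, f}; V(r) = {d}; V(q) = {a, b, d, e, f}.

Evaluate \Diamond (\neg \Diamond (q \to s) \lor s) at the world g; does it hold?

Yes

At g: \Diamond (\neg \Diamond (q \to s) \lor s) requires \neg \Diamond (q \to s) \lor s at some successor in {a, d, f, g}.
  \neg \Diamond (q \to s) \lor s holds at f, so \Diamond (\neg \Diamond (q \to s) \lor s) is true at g.
    At f: \neg \Diamond (q \to s) is false, s is true, so \neg \Diamond (q \to s) \lor s is true.
      At f: \Diamond (q \to s) is true, so \neg \Diamond (q \to s) is false.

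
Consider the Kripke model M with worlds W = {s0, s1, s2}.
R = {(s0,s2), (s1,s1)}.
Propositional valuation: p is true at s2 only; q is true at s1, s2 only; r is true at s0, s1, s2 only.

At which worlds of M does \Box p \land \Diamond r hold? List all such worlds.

Let φ = \Box p \land \Diamond r. Evaluate φ at each world:
  s0 (successors {s2}): φ is true.
  s1 (successors {s1}): φ is false.
  s2 (successors ∅): φ is false.
For instance, at s1:
  At s1: \Box p is false, \Diamond r is true, so \Box p \land \Diamond r is false.
    At s1: \Box p requires p at every successor {s1}.
      p fails at s1, so \Box p is false at s1.
    At s1: \Diamond r requires r at some successor in {s1}.
      r holds at s1, so \Diamond r is true at s1.
Satisfying worlds: {s0}

s0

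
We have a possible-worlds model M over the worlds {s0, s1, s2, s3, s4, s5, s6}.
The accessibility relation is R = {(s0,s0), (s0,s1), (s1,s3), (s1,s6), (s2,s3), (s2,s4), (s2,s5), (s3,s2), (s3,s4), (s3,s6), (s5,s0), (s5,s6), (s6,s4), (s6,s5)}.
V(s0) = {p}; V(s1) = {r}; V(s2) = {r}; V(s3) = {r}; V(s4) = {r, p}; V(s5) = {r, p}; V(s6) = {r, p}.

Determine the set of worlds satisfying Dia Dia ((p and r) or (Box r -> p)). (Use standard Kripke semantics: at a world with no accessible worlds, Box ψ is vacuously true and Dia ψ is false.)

Let φ = Dia Dia ((p and r) or (Box r -> p)). Evaluate φ at each world:
  s0 (successors {s0, s1}): φ is true.
  s1 (successors {s3, s6}): φ is true.
  s2 (successors {s3, s4, s5}): φ is true.
  s3 (successors {s2, s4, s6}): φ is true.
  s4 (successors ∅): φ is false.
  s5 (successors {s0, s6}): φ is true.
  s6 (successors {s4, s5}): φ is true.
For instance, at s2:
  At s2: Dia Dia ((p and r) or (Box r -> p)) requires Dia ((p and r) or (Box r -> p)) at some successor in {s3, s4, s5}.
    Dia ((p and r) or (Box r -> p)) holds at s3, so Dia Dia ((p and r) or (Box r -> p)) is true at s2.
      At s3: Dia ((p and r) or (Box r -> p)) requires (p and r) or (Box r -> p) at some successor in {s2, s4, s6}.
        (p and r) or (Box r -> p) holds at s4, so Dia ((p and r) or (Box r -> p)) is true at s3.
Satisfying worlds: {s0, s1, s2, s3, s5, s6}

s0, s1, s2, s3, s5, s6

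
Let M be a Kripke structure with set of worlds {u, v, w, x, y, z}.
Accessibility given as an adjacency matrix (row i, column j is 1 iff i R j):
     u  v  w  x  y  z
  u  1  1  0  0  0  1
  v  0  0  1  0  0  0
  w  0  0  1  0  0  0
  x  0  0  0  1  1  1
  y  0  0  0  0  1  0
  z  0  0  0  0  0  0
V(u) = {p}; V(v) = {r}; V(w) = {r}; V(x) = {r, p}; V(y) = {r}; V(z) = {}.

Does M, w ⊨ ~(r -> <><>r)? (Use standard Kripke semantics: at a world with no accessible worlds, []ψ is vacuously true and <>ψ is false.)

No

At w: r -> <><>r is true, so ~(r -> <><>r) is false.
  At w: r is true, <><>r is true, so r -> <><>r is true.
    At w: <><>r requires <>r at some successor in {w}.
      <>r holds at w, so <><>r is true at w.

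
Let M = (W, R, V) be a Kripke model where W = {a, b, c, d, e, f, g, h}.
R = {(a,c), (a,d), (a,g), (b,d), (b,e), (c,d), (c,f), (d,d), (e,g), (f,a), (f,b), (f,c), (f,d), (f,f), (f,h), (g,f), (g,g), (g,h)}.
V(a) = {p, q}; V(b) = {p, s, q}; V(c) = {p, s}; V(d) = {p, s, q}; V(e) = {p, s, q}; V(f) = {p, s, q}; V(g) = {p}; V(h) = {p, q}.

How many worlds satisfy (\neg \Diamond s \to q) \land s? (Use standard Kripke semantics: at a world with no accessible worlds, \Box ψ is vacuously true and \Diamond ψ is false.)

5

Let φ = (\neg \Diamond s \to q) \land s. Evaluate φ at each world:
  a (successors {c, d, g}): φ is false.
  b (successors {d, e}): φ is true.
  c (successors {d, f}): φ is true.
  d (successors {d}): φ is true.
  e (successors {g}): φ is true.
  f (successors {a, b, c, d, f, h}): φ is true.
  g (successors {f, g, h}): φ is false.
  h (successors ∅): φ is false.
For instance, at d:
  At d: \neg \Diamond s \to q is true, s is true, so (\neg \Diamond s \to q) \land s is true.
    At d: \neg \Diamond s is false, q is true, so \neg \Diamond s \to q is true.
      At d: \Diamond s is true, so \neg \Diamond s is false.
Satisfying worlds: {b, c, d, e, f}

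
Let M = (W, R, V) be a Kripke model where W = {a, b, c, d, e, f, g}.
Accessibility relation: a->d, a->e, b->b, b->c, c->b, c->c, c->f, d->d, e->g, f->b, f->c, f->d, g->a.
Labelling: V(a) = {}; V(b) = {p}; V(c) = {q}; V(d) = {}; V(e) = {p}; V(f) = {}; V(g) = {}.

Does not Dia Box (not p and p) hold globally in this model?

Yes

Let φ = not Dia Box (not p and p). Evaluate φ at each world:
  a (successors {d, e}): φ is true.
  b (successors {b, c}): φ is true.
  c (successors {b, c, f}): φ is true.
  d (successors {d}): φ is true.
  e (successors {g}): φ is true.
  f (successors {b, c, d}): φ is true.
  g (successors {a}): φ is true.
For instance, at e:
  At e: Dia Box (not p and p) is false, so not Dia Box (not p and p) is true.
    At e: Dia Box (not p and p) requires Box (not p and p) at some successor in {g}.
      At g: Box (not p and p) is false.
    So Dia Box (not p and p) is false at e.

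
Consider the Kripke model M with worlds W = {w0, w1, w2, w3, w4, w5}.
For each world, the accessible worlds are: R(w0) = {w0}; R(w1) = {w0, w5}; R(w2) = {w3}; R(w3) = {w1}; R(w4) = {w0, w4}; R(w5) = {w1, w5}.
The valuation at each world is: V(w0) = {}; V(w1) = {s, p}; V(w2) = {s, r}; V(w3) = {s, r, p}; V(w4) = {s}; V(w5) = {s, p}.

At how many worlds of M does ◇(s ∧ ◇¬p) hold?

Let φ = ◇(s ∧ ◇¬p). Evaluate φ at each world:
  w0 (successors {w0}): φ is false.
  w1 (successors {w0, w5}): φ is false.
  w2 (successors {w3}): φ is false.
  w3 (successors {w1}): φ is true.
  w4 (successors {w0, w4}): φ is true.
  w5 (successors {w1, w5}): φ is true.
For instance, at w0:
  At w0: ◇(s ∧ ◇¬p) requires s ∧ ◇¬p at some successor in {w0}.
    At w0: s ∧ ◇¬p is false.
  So ◇(s ∧ ◇¬p) is false at w0.
Satisfying worlds: {w3, w4, w5}

3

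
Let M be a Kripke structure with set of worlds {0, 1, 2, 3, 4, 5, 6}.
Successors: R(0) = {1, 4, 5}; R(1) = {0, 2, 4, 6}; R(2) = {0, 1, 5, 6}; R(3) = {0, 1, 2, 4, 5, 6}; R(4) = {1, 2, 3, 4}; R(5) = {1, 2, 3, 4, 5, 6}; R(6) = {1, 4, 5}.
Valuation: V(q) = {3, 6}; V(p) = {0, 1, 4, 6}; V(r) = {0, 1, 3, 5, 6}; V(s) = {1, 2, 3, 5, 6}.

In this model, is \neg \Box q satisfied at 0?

Yes

At 0: \Box q is false, so \neg \Box q is true.
  At 0: \Box q requires q at every successor {1, 4, 5}.
    q fails at 1, so \Box q is false at 0.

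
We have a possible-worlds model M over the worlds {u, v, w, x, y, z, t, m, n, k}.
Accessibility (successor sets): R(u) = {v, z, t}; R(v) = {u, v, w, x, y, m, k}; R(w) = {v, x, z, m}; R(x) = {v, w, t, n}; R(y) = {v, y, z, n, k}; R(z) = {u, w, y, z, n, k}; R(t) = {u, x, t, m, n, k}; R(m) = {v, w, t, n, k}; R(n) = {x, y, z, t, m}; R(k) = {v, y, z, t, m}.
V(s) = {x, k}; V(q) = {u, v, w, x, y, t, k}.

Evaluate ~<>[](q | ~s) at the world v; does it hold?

No

At v: <>[](q | ~s) is true, so ~<>[](q | ~s) is false.
  At v: <>[](q | ~s) requires [](q | ~s) at some successor in {u, v, w, x, y, m, k}.
    [](q | ~s) holds at u, so <>[](q | ~s) is true at v.
      At u: [](q | ~s) requires q | ~s at every successor {v, z, t}.
        At v: q | ~s is true.
        At z: q | ~s is true.
        At t: q | ~s is true.
      So [](q | ~s) is true at u.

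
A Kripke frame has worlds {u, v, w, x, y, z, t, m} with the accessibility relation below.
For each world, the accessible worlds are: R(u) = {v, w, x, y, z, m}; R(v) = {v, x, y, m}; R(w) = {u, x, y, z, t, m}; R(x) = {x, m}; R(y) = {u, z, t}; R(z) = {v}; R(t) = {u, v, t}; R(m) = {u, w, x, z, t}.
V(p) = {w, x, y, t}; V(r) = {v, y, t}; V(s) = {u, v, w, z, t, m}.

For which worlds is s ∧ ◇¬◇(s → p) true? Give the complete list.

Let φ = s ∧ ◇¬◇(s → p). Evaluate φ at each world:
  u (successors {v, w, x, y, z, m}): φ is true.
  v (successors {v, x, y, m}): φ is false.
  w (successors {u, x, y, z, t, m}): φ is true.
  x (successors {x, m}): φ is false.
  y (successors {u, z, t}): φ is false.
  z (successors {v}): φ is false.
  t (successors {u, v, t}): φ is false.
  m (successors {u, w, x, z, t}): φ is true.
For instance, at y:
  At y: s is false, ◇¬◇(s → p) is true, so s ∧ ◇¬◇(s → p) is false.
    At y: ◇¬◇(s → p) requires ¬◇(s → p) at some successor in {u, z, t}.
      ¬◇(s → p) holds at z, so ◇¬◇(s → p) is true at y.
Satisfying worlds: {u, w, m}

u, w, m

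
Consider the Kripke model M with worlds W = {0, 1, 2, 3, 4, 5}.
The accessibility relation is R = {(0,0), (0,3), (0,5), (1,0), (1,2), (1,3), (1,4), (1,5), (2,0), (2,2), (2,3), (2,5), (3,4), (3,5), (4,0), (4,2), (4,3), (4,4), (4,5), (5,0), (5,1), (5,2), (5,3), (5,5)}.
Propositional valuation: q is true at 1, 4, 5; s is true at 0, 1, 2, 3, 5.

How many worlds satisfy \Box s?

Let φ = \Box s. Evaluate φ at each world:
  0 (successors {0, 3, 5}): φ is true.
  1 (successors {0, 2, 3, 4, 5}): φ is false.
  2 (successors {0, 2, 3, 5}): φ is true.
  3 (successors {4, 5}): φ is false.
  4 (successors {0, 2, 3, 4, 5}): φ is false.
  5 (successors {0, 1, 2, 3, 5}): φ is true.
For instance, at 5:
  At 5: \Box s requires s at every successor {0, 1, 2, 3, 5}.
    At 0: s is true.
    At 1: s is true.
    At 2: s is true.
    At 3: s is true.
    At 5: s is true.
  So \Box s is true at 5.
Satisfying worlds: {0, 2, 5}

3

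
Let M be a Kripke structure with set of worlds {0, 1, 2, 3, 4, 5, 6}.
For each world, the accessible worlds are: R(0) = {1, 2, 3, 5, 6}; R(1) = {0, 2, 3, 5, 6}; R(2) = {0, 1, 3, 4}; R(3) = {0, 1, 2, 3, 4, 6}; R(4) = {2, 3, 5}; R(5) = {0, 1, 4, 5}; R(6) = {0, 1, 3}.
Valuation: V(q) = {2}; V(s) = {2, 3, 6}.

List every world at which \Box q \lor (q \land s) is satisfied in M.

2

Recall that \Box ψ holds at a world iff ψ holds at every accessible world, and \Diamond ψ holds iff ψ holds at some accessible world.
Let φ = \Box q \lor (q \land s). Evaluate φ at each world:
  0 (successors {1, 2, 3, 5, 6}): φ is false.
  1 (successors {0, 2, 3, 5, 6}): φ is false.
  2 (successors {0, 1, 3, 4}): φ is true.
  3 (successors {0, 1, 2, 3, 4, 6}): φ is false.
  4 (successors {2, 3, 5}): φ is false.
  5 (successors {0, 1, 4, 5}): φ is false.
  6 (successors {0, 1, 3}): φ is false.
For instance, at 5:
  At 5: \Box q is false, q \land s is false, so \Box q \lor (q \land s) is false.
    At 5: \Box q requires q at every successor {0, 1, 4, 5}.
      q fails at 0, so \Box q is false at 5.
Satisfying worlds: {2}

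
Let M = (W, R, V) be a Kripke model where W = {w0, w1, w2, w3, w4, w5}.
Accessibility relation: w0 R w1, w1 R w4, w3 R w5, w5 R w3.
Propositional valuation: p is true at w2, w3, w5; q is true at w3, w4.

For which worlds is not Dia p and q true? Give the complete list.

Let φ = not Dia p and q. Evaluate φ at each world:
  w0 (successors {w1}): φ is false.
  w1 (successors {w4}): φ is false.
  w2 (successors ∅): φ is false.
  w3 (successors {w5}): φ is false.
  w4 (successors ∅): φ is true.
  w5 (successors {w3}): φ is false.
For instance, at w1:
  At w1: not Dia p is true, q is false, so not Dia p and q is false.
    At w1: Dia p is false, so not Dia p is true.
      At w1: Dia p requires p at some successor in {w4}.
        At w4: p is false.
      So Dia p is false at w1.
Satisfying worlds: {w4}

w4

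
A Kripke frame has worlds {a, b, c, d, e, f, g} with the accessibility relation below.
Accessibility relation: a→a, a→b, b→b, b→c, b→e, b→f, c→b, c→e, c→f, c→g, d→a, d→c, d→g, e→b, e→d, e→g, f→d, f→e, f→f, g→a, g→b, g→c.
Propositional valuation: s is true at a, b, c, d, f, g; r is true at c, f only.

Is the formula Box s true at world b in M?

No

Recall that Box ψ holds at a world iff ψ holds at every accessible world, and Dia ψ holds iff ψ holds at some accessible world.
At b: Box s requires s at every successor {b, c, e, f}.
  s fails at e, so Box s is false at b.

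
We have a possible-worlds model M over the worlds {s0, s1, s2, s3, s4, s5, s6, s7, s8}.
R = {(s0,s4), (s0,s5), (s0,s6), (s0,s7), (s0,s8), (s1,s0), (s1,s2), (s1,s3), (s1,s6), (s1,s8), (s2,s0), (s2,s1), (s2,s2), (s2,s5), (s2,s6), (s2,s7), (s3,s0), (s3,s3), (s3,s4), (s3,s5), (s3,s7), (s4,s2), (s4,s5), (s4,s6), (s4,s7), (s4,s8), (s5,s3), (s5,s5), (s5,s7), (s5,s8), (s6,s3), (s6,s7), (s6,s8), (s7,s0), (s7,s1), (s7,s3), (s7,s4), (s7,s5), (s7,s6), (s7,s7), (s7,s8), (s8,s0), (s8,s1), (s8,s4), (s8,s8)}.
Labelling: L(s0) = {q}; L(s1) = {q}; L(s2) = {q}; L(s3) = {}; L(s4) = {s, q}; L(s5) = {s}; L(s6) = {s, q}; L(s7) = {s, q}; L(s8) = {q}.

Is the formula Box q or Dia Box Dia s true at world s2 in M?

At s2: Box q is false, Dia Box Dia s is true, so Box q or Dia Box Dia s is true.
  At s2: Box q requires q at every successor {s0, s1, s2, s5, s6, s7}.
    q fails at s5, so Box q is false at s2.
  At s2: Dia Box Dia s requires Box Dia s at some successor in {s0, s1, s2, s5, s6, s7}.
    Box Dia s holds at s0, so Dia Box Dia s is true at s2.
      At s0: Box Dia s requires Dia s at every successor {s4, s5, s6, s7, s8}.
        At s4: Dia s is true.
        At s5: Dia s is true.
        At s6: Dia s is true.
        At s7: Dia s is true.
        At s8: Dia s is true.
      So Box Dia s is true at s0.

Yes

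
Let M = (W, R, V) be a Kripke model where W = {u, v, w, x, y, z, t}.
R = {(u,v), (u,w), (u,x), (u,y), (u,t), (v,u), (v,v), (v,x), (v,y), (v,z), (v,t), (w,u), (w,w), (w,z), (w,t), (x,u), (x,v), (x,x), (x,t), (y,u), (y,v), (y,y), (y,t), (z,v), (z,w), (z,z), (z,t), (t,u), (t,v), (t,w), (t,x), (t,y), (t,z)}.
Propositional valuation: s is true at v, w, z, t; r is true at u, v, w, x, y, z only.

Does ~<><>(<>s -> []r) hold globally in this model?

Let φ = ~<><>(<>s -> []r). Evaluate φ at each world:
  u (successors {v, w, x, y, t}): φ is false.
  v (successors {u, v, x, y, z, t}): φ is false.
  w (successors {u, w, z, t}): φ is false.
  x (successors {u, v, x, t}): φ is false.
  y (successors {u, v, y, t}): φ is false.
  z (successors {v, w, z, t}): φ is false.
  t (successors {u, v, w, x, y, z}): φ is false.
Detail at u (counterexample):
  At u: <><>(<>s -> []r) is true, so ~<><>(<>s -> []r) is false.
    At u: <><>(<>s -> []r) requires <>(<>s -> []r) at some successor in {v, w, x, y, t}.
      <>(<>s -> []r) holds at v, so <><>(<>s -> []r) is true at u.

No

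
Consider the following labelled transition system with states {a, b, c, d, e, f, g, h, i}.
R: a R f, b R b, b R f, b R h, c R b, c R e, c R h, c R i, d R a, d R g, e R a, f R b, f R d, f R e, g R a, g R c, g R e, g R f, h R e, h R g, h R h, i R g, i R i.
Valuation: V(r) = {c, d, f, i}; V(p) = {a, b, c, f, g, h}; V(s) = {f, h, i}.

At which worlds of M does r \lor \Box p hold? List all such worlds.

Let φ = r \lor \Box p. Evaluate φ at each world:
  a (successors {f}): φ is true.
  b (successors {b, f, h}): φ is true.
  c (successors {b, e, h, i}): φ is true.
  d (successors {a, g}): φ is true.
  e (successors {a}): φ is true.
  f (successors {b, d, e}): φ is true.
  g (successors {a, c, e, f}): φ is false.
  h (successors {e, g, h}): φ is false.
  i (successors {g, i}): φ is true.
For instance, at f:
  At f: r is true, \Box p is false, so r \lor \Box p is true.
    At f: \Box p requires p at every successor {b, d, e}.
      p fails at d, so \Box p is false at f.
Satisfying worlds: {a, b, c, d, e, f, i}

a, b, c, d, e, f, i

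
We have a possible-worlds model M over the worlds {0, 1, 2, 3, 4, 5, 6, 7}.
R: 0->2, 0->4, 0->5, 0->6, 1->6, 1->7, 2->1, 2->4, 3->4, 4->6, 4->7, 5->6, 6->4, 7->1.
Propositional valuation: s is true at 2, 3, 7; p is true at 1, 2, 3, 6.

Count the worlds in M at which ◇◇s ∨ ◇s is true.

Let φ = ◇◇s ∨ ◇s. Evaluate φ at each world:
  0 (successors {2, 4, 5, 6}): φ is true.
  1 (successors {6, 7}): φ is true.
  2 (successors {1, 4}): φ is true.
  3 (successors {4}): φ is true.
  4 (successors {6, 7}): φ is true.
  5 (successors {6}): φ is false.
  6 (successors {4}): φ is true.
  7 (successors {1}): φ is true.
For instance, at 5:
  At 5: ◇◇s is false, ◇s is false, so ◇◇s ∨ ◇s is false.
    At 5: ◇◇s requires ◇s at some successor in {6}.
      At 6: ◇s is false.
    So ◇◇s is false at 5.
    At 5: ◇s requires s at some successor in {6}.
      At 6: s is false.
    So ◇s is false at 5.
Satisfying worlds: {0, 1, 2, 3, 4, 6, 7}

7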